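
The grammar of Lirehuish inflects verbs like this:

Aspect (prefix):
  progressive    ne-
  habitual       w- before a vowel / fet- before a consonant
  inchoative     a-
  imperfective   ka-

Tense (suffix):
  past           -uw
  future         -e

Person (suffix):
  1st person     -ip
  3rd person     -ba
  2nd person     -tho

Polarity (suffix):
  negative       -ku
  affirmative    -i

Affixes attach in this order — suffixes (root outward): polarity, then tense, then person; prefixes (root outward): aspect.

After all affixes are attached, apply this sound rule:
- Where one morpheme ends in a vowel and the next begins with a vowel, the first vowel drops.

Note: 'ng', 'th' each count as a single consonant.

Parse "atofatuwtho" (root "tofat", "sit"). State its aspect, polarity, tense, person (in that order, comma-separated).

Segment: a-tofat-i-uw-tho.
aspect: a- → inchoative.
polarity: -i → affirmative.
tense: -uw → past.
person: -tho → 2nd person.

inchoative, affirmative, past, 2nd person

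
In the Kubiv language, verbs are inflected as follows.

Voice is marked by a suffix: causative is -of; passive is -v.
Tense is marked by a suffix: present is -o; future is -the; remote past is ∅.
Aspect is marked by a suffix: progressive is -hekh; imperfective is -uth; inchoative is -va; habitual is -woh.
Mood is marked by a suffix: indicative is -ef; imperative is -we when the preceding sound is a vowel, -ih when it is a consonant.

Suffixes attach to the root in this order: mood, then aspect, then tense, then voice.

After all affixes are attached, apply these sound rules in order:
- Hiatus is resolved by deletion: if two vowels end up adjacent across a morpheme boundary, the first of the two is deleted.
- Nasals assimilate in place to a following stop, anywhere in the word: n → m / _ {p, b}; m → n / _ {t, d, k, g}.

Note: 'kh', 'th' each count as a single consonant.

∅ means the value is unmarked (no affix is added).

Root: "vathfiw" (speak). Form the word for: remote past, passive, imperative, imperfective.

vathfiwihuthv

Attach mood imperative -ih (after consonant 'w') → vathfiwih.
Attach aspect imperfective -uth → vathfiwihuth.
tense = remote past: zero marking, form stays vathfiwihuth.
Attach voice passive -v → vathfiwihuthv.
Vowel deletion: no change.
Nasal assimilation: no change.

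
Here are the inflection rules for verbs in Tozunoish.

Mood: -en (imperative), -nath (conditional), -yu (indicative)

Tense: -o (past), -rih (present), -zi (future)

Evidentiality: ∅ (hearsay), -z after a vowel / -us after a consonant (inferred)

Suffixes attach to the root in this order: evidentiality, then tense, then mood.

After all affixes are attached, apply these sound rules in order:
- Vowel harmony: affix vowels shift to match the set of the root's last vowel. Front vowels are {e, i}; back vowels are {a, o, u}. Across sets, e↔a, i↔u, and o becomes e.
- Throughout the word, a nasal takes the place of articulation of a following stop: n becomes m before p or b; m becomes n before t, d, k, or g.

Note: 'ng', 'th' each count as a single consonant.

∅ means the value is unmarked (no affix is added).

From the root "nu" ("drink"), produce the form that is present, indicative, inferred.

nuzruhyu

Attach evidentiality inferred -z (after vowel 'u') → nuz.
Attach tense present -rih → nuzrih.
Attach mood indicative -yu → nuzrihyu.
Apply vowel harmony: nuzrihyu → nuzruhyu.
Nasal assimilation: no change.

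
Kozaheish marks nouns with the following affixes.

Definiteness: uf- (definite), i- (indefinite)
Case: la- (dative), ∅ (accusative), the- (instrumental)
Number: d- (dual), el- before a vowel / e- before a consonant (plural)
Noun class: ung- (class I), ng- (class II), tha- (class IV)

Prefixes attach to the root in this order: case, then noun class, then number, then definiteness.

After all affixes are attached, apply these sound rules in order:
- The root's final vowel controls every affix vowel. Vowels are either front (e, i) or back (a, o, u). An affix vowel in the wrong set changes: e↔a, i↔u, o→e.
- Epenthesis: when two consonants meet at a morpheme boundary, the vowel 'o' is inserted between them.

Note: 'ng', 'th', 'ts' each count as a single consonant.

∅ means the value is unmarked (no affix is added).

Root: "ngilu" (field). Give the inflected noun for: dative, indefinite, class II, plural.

Attach case dative la- → langilu.
Attach noun class class II ng- → nglangilu.
Attach number plural e- (before consonant 'ng') → englangilu.
Attach definiteness indefinite i- → ienglangilu.
Apply vowel harmony: ienglangilu → uanglangilu.
Apply epenthesis: uanglangilu → uangolangilu.

uangolangilu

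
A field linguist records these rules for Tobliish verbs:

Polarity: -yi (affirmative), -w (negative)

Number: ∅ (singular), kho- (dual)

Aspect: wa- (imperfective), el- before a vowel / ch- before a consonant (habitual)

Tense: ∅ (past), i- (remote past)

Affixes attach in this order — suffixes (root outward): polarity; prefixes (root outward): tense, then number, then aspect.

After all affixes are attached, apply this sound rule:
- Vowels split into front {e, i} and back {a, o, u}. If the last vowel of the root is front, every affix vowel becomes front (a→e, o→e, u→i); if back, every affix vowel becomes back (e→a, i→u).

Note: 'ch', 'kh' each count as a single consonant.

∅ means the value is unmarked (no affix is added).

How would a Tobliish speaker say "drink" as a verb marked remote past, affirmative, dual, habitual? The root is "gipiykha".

Attach tense remote past i- → igipiykha.
Attach polarity affirmative -yi → igipiykhayi.
Attach number dual kho- → khoigipiykhayi.
Attach aspect habitual ch- (before consonant 'kh') → chkhoigipiykhayi.
Apply vowel harmony: chkhoigipiykhayi → chkhougipiykhayu.

chkhougipiykhayu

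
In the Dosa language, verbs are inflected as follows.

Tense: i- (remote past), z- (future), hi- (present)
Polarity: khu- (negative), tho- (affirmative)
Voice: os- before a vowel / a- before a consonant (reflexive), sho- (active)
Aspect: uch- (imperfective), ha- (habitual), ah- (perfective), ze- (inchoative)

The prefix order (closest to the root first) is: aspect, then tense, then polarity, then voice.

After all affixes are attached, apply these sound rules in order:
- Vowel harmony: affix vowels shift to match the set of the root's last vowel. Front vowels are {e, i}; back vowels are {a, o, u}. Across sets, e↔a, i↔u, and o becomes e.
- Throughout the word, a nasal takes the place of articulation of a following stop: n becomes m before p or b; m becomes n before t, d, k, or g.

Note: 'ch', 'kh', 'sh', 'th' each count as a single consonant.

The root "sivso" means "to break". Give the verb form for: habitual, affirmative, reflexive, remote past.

Attach aspect habitual ha- → hasivso.
Attach tense remote past i- → ihasivso.
Attach polarity affirmative tho- → thoihasivso.
Attach voice reflexive a- (before consonant 'th') → athoihasivso.
Apply vowel harmony: athoihasivso → athouhasivso.
Nasal assimilation: no change.

athouhasivso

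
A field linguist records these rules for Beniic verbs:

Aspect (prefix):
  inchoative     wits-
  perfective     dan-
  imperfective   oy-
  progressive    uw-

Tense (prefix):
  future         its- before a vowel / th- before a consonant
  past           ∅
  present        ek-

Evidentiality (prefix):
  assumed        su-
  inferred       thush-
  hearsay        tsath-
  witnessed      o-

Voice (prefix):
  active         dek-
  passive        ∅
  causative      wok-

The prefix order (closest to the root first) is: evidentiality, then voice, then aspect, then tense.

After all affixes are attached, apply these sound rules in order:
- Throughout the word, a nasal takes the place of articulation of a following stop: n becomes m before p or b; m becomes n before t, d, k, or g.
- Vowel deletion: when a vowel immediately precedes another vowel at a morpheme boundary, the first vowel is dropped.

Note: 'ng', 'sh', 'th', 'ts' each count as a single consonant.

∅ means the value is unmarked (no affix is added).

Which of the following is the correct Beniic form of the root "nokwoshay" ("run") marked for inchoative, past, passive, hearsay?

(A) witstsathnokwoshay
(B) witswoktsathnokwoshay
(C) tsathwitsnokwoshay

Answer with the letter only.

Attach evidentiality hearsay tsath- → tsathnokwoshay.
voice = passive: zero marking, form stays tsathnokwoshay.
Attach aspect inchoative wits- → witstsathnokwoshay.
tense = past: zero marking, form stays witstsathnokwoshay.
Nasal assimilation: no change.
Vowel deletion: no change.
So the correct form is witstsathnokwoshay, option (A).
(C) tsathwitsnokwoshay is wrong: it has the affixes in the wrong order.
(B) witswoktsathnokwoshay is wrong: it uses causative instead of passive for voice.

A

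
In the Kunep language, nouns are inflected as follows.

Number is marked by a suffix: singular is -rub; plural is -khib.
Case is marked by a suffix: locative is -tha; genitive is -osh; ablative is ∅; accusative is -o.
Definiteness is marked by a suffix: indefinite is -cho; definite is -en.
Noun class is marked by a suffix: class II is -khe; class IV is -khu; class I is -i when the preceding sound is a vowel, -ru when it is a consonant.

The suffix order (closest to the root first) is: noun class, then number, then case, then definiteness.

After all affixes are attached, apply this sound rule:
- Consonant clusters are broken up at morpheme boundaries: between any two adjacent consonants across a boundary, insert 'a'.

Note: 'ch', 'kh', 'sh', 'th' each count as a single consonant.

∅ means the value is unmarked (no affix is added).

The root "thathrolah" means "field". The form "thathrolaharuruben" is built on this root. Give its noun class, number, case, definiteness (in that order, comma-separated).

Segment: thathrolah-ru-rub-en.
noun class: -i/ru → class I.
number: -rub → singular.
case: ∅ → ablative.
definiteness: -en → definite.

class I, singular, ablative, definite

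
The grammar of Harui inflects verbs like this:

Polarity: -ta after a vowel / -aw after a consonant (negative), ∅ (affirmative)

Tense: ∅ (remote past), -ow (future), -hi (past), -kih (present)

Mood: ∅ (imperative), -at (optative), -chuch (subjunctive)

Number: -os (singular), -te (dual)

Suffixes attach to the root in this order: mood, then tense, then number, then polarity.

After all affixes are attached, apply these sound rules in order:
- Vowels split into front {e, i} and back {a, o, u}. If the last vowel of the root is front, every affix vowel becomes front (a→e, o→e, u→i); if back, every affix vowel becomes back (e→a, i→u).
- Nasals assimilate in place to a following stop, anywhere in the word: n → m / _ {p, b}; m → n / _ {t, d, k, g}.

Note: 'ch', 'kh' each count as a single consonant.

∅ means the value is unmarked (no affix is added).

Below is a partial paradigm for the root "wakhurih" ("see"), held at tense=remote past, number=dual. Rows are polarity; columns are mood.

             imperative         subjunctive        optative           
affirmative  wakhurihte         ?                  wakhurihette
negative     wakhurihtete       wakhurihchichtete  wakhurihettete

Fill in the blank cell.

wakhurihchichte

Attach mood subjunctive -chuch → wakhurihchuch.
tense = remote past: zero marking, form stays wakhurihchuch.
Attach number dual -te → wakhurihchuchte.
polarity = affirmative: zero marking, form stays wakhurihchuchte.
Apply vowel harmony: wakhurihchuchte → wakhurihchichte.
Nasal assimilation: no change.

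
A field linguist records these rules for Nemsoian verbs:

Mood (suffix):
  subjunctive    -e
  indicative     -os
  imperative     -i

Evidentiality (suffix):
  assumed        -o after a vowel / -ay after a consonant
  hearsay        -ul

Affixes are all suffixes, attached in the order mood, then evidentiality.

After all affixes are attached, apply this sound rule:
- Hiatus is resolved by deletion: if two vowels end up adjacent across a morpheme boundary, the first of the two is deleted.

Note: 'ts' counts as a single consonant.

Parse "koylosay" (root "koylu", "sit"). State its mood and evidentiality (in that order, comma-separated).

Segment: koylu-os-ay.
mood: -os → indicative.
evidentiality: -o/ay → assumed.

indicative, assumed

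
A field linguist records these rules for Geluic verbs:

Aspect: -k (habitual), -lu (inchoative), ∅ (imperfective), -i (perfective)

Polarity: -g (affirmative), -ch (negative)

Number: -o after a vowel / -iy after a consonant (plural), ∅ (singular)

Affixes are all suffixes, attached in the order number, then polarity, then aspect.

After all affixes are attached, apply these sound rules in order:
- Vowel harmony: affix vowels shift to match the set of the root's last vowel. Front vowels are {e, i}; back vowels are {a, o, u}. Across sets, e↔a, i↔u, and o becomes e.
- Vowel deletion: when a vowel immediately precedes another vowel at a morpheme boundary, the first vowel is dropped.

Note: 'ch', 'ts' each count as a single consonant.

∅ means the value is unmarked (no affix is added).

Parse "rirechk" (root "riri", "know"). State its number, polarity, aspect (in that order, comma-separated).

plural, negative, habitual

Segment: riri-o-ch-k.
number: -o/iy → plural.
polarity: -ch → negative.
aspect: -k → habitual.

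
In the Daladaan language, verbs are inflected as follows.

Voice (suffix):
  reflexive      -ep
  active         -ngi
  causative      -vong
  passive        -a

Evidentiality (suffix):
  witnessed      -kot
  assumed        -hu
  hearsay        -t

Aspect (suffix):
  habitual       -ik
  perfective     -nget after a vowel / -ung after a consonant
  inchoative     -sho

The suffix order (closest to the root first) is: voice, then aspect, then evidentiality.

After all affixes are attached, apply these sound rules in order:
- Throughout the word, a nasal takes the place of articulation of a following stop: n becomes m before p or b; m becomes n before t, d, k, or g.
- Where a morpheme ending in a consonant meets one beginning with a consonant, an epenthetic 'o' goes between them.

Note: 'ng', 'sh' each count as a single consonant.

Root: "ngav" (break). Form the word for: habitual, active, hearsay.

ngavongiikot

Attach voice active -ngi → ngavngi.
Attach aspect habitual -ik → ngavngiik.
Attach evidentiality hearsay -t → ngavngiikt.
Nasal assimilation: no change.
Apply epenthesis: ngavngiikt → ngavongiikot.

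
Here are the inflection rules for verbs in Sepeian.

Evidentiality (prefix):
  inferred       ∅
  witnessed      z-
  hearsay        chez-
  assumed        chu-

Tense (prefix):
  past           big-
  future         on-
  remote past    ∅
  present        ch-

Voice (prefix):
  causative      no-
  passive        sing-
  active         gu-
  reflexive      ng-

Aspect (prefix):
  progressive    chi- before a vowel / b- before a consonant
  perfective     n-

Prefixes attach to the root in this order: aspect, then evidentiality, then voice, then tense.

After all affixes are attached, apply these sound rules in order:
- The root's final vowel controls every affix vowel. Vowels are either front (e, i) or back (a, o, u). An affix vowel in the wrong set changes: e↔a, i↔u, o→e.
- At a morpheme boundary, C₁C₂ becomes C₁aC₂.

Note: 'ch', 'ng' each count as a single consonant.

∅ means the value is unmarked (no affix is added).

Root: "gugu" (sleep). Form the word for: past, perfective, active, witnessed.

bugaguzanagugu

Attach aspect perfective n- → ngugu.
Attach evidentiality witnessed z- → zngugu.
Attach voice active gu- → guzngugu.
Attach tense past big- → bigguzngugu.
Apply vowel harmony: bigguzngugu → bugguzngugu.
Apply epenthesis: bugguzngugu → bugaguzanagugu.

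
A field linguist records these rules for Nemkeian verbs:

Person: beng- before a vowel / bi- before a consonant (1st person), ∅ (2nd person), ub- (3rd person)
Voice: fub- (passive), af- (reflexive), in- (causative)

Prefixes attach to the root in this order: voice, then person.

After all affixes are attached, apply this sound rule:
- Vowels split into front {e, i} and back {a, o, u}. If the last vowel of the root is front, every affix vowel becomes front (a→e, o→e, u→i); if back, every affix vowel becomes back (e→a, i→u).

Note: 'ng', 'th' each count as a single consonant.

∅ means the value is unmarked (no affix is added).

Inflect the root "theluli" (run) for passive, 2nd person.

fibtheluli

Attach voice passive fub- → fubtheluli.
person = 2nd person: zero marking, form stays fubtheluli.
Apply vowel harmony: fubtheluli → fibtheluli.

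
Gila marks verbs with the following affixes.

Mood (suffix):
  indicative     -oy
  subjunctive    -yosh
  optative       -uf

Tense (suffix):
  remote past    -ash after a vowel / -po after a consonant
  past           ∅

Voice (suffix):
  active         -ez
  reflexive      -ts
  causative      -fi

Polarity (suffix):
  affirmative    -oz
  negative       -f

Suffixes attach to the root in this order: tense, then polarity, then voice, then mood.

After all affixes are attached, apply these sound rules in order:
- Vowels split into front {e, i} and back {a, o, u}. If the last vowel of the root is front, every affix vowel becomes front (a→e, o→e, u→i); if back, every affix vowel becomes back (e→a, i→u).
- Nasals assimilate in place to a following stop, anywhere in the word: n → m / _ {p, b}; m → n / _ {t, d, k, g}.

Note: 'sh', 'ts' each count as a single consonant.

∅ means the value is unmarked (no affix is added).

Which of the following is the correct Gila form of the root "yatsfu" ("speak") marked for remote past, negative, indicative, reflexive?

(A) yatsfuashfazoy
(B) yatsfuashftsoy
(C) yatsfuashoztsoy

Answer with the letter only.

Attach tense remote past -ash (after vowel 'u') → yatsfuash.
Attach polarity negative -f → yatsfuashf.
Attach voice reflexive -ts → yatsfuashfts.
Attach mood indicative -oy → yatsfuashftsoy.
Vowel harmony: no change.
Nasal assimilation: no change.
So the correct form is yatsfuashftsoy, option (B).
(C) yatsfuashoztsoy is wrong: it uses affirmative instead of negative for polarity.
(A) yatsfuashfazoy is wrong: it uses active instead of reflexive for voice.

B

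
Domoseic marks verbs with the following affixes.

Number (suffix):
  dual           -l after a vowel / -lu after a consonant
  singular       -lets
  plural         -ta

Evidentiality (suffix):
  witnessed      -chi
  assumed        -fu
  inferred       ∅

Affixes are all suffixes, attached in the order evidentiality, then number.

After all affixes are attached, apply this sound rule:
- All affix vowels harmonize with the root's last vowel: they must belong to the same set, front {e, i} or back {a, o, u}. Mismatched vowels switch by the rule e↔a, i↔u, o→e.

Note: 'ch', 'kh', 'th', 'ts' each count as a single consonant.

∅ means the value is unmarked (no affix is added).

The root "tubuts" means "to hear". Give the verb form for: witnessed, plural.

tubutschuta

Attach evidentiality witnessed -chi → tubutschi.
Attach number plural -ta → tubutschita.
Apply vowel harmony: tubutschita → tubutschuta.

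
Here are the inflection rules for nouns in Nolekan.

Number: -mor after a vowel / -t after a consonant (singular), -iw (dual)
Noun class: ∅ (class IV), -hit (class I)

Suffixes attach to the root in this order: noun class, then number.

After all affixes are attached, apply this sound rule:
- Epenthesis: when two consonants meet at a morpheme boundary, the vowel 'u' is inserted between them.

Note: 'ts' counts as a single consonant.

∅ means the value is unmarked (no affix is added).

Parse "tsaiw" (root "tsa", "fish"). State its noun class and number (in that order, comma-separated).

Segment: tsa-iw.
noun class: ∅ → class IV.
number: -iw → dual.

class IV, dual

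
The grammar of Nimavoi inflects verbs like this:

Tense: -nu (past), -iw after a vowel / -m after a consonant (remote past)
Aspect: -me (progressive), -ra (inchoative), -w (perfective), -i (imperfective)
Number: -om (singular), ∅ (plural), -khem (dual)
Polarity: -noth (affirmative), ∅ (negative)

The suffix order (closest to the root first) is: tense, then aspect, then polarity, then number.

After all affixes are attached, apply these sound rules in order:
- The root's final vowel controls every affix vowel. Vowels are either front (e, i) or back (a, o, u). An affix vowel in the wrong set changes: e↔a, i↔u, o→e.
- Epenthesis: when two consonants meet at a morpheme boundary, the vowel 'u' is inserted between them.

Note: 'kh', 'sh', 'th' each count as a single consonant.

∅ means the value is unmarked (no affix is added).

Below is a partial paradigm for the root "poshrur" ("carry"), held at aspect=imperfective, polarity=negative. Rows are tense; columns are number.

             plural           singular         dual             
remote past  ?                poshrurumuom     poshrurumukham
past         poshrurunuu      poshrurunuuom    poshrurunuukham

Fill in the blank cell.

Attach tense remote past -m (after consonant 'r') → poshrurm.
Attach aspect imperfective -i → poshrurmi.
polarity = negative: zero marking, form stays poshrurmi.
number = plural: zero marking, form stays poshrurmi.
Apply vowel harmony: poshrurmi → poshrurmu.
Apply epenthesis: poshrurmu → poshrurumu.

poshrurumu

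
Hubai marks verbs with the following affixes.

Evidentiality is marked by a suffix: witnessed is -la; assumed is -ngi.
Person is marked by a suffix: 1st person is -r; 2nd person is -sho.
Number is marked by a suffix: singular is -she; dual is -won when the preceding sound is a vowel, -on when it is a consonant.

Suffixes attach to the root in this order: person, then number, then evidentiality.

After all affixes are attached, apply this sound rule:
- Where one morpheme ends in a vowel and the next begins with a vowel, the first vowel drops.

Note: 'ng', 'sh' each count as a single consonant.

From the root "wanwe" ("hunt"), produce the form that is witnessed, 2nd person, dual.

Attach person 2nd person -sho → wanwesho.
Attach number dual -won (after vowel 'o') → wanweshowon.
Attach evidentiality witnessed -la → wanweshowonla.
Vowel deletion: no change.

wanweshowonla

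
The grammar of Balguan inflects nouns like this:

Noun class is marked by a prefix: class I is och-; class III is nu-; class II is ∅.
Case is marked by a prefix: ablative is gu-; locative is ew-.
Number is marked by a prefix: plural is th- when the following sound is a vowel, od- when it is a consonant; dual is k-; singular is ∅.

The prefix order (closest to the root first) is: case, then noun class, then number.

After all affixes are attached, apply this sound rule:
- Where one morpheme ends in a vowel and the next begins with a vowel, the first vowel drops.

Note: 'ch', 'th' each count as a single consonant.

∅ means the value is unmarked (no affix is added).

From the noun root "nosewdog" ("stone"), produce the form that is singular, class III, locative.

Attach case locative ew- → ewnosewdog.
Attach noun class class III nu- → nuewnosewdog.
number = singular: zero marking, form stays nuewnosewdog.
Apply vowel deletion: nuewnosewdog → newnosewdog.

newnosewdog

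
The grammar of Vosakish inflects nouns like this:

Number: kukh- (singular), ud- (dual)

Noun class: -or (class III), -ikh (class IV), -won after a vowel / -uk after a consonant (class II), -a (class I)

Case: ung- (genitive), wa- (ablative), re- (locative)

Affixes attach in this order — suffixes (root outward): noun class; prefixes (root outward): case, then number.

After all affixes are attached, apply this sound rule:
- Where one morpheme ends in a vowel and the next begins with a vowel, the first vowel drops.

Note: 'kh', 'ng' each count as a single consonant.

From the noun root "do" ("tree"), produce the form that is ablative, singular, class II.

Attach case ablative wa- → wado.
Attach number singular kukh- → kukhwado.
Attach noun class class II -won (after vowel 'o') → kukhwadowon.
Vowel deletion: no change.

kukhwadowon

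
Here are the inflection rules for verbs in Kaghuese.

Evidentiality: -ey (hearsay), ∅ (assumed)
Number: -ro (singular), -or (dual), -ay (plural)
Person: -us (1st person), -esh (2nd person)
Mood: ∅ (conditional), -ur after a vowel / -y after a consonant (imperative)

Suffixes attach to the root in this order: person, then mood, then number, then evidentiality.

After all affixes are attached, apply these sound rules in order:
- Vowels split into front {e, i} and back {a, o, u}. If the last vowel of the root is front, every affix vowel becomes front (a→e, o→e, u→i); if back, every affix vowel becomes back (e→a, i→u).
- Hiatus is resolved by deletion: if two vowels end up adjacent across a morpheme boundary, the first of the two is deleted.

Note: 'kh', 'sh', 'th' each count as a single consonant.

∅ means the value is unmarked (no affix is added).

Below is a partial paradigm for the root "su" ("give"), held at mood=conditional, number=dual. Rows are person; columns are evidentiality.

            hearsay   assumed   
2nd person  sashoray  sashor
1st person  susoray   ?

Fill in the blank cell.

susor

Attach person 1st person -us → suus.
mood = conditional: zero marking, form stays suus.
Attach number dual -or → suusor.
evidentiality = assumed: zero marking, form stays suusor.
Vowel harmony: no change.
Apply vowel deletion: suusor → susor.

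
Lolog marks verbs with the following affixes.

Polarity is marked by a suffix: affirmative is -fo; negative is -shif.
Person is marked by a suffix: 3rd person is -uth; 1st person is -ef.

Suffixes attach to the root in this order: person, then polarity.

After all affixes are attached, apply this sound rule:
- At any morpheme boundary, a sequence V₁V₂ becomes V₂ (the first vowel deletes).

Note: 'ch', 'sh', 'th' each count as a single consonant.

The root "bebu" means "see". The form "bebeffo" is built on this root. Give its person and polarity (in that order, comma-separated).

1st person, affirmative

Segment: bebu-ef-fo.
person: -ef → 1st person.
polarity: -fo → affirmative.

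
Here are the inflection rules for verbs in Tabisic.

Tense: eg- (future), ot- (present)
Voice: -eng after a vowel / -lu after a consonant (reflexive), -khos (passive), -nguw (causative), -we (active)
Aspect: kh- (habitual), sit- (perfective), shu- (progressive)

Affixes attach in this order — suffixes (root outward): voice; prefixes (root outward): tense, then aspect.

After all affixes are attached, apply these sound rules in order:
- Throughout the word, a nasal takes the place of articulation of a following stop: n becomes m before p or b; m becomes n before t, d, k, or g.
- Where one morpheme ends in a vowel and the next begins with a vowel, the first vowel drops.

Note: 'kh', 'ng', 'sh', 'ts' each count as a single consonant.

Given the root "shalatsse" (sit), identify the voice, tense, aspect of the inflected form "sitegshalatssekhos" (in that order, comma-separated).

passive, future, perfective

Segment: sit-eg-shalatsse-khos.
voice: -khos → passive.
tense: eg- → future.
aspect: sit- → perfective.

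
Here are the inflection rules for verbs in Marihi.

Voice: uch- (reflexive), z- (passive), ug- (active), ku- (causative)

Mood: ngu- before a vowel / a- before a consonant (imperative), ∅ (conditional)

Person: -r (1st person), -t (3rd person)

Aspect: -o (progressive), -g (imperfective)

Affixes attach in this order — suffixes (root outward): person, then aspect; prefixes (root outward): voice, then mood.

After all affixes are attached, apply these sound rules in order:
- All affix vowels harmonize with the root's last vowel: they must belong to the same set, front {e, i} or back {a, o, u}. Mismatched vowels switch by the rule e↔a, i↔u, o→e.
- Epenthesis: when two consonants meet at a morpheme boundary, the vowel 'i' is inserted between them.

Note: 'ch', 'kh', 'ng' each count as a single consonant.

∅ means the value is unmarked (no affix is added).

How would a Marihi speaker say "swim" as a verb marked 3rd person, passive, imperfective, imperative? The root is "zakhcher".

Attach person 3rd person -t → zakhchert.
Attach voice passive z- → zzakhchert.
Attach aspect imperfective -g → zzakhchertg.
Attach mood imperative a- (before consonant 'z') → azzakhchertg.
Apply vowel harmony: azzakhchertg → ezzakhchertg.
Apply epenthesis: ezzakhchertg → ezizakhcheritig.

ezizakhcheritig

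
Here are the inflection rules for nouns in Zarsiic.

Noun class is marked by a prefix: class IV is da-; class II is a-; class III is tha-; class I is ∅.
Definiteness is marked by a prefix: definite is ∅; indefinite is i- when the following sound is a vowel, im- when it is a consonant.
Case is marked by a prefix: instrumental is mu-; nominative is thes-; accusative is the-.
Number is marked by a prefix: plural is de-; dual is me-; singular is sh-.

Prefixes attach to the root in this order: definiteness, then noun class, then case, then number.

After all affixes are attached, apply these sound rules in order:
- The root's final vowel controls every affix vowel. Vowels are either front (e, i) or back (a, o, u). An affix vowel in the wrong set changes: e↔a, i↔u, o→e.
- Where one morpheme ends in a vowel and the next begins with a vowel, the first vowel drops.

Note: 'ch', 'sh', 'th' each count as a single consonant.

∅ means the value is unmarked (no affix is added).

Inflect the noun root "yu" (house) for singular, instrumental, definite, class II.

shmayu

definiteness = definite: zero marking, form stays yu.
Attach noun class class II a- → ayu.
Attach case instrumental mu- → muayu.
Attach number singular sh- → shmuayu.
Vowel harmony: no change.
Apply vowel deletion: shmuayu → shmayu.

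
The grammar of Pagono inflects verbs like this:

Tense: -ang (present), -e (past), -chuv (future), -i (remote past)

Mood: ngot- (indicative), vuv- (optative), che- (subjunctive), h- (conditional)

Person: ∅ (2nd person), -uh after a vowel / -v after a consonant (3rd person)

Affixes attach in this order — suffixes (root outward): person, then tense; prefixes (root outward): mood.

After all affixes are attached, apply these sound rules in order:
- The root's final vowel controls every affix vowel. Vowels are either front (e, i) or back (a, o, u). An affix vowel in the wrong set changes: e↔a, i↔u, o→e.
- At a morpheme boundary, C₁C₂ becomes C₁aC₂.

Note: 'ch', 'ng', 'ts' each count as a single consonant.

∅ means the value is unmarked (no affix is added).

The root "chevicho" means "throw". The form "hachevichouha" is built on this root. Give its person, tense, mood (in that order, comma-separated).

3rd person, past, conditional

Segment: h-chevicho-uh-e.
person: -uh/v → 3rd person.
tense: -e → past.
mood: h- → conditional.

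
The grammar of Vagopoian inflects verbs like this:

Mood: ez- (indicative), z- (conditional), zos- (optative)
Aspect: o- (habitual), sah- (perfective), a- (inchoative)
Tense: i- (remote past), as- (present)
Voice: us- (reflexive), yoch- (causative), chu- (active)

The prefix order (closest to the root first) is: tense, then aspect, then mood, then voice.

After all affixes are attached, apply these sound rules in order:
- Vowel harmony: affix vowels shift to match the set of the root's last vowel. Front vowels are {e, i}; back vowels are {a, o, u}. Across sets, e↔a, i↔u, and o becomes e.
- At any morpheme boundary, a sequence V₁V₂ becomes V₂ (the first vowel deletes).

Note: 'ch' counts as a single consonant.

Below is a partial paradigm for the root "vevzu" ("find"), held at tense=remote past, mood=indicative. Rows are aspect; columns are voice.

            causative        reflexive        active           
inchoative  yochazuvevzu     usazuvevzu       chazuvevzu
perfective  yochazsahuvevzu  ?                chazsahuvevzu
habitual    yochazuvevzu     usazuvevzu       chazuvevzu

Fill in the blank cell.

usazsahuvevzu

Attach tense remote past i- → ivevzu.
Attach aspect perfective sah- → sahivevzu.
Attach mood indicative ez- → ezsahivevzu.
Attach voice reflexive us- → usezsahivevzu.
Apply vowel harmony: usezsahivevzu → usazsahuvevzu.
Vowel deletion: no change.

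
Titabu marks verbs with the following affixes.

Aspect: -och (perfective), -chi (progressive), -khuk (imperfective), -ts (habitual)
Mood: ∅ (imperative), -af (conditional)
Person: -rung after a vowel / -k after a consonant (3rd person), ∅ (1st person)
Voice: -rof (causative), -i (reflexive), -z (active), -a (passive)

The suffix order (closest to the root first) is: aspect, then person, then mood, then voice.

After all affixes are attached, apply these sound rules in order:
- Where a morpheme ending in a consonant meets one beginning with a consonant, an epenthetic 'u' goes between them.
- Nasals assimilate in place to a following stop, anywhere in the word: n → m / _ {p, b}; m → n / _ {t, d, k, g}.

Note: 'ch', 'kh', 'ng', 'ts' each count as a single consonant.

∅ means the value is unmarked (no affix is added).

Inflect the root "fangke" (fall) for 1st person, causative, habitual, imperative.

Attach aspect habitual -ts → fangkets.
person = 1st person: zero marking, form stays fangkets.
mood = imperative: zero marking, form stays fangkets.
Attach voice causative -rof → fangketsrof.
Apply epenthesis: fangketsrof → fangketsurof.
Nasal assimilation: no change.

fangketsurof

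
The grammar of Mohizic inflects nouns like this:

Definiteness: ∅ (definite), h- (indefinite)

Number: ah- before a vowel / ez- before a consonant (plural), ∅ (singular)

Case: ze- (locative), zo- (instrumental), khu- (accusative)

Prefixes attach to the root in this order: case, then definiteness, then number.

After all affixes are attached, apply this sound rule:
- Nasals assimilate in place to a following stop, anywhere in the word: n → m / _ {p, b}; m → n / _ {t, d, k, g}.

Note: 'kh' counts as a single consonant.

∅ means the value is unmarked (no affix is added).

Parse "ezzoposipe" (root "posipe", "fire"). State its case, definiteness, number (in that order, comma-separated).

Segment: ez-zo-posipe.
case: zo- → instrumental.
definiteness: ∅ → definite.
number: ah/ez- → plural.

instrumental, definite, plural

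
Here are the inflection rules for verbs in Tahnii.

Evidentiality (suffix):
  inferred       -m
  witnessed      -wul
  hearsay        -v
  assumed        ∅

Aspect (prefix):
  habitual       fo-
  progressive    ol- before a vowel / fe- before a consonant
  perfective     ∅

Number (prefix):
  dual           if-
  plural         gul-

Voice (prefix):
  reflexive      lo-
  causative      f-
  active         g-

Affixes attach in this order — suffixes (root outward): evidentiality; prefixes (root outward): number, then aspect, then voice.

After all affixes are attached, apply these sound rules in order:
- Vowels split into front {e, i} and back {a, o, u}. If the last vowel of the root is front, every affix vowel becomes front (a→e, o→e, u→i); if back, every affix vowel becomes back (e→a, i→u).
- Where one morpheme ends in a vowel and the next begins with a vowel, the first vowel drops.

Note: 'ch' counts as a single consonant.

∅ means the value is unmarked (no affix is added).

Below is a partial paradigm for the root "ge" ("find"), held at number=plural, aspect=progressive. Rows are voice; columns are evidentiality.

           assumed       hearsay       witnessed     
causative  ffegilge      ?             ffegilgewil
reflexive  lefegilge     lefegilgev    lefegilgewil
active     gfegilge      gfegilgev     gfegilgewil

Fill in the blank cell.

Attach number plural gul- → gulge.
Attach aspect progressive fe- (before consonant 'g') → fegulge.
Attach voice causative f- → ffegulge.
Attach evidentiality hearsay -v → ffegulgev.
Apply vowel harmony: ffegulgev → ffegilgev.
Vowel deletion: no change.

ffegilgev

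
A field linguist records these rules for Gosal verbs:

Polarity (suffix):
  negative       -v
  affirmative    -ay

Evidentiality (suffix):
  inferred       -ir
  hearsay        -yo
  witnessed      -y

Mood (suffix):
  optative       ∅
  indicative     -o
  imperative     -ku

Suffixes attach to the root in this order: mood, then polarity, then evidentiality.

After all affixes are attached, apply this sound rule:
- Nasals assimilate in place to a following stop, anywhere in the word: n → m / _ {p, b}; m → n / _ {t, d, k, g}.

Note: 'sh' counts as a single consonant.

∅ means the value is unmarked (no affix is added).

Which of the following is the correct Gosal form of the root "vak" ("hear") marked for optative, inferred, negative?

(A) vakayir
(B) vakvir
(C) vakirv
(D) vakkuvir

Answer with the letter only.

mood = optative: zero marking, form stays vak.
Attach polarity negative -v → vakv.
Attach evidentiality inferred -ir → vakvir.
Nasal assimilation: no change.
So the correct form is vakvir, option (B).
(C) vakirv is wrong: it has the affixes in the wrong order.
(D) vakkuvir is wrong: it uses imperative instead of optative for mood.
(A) vakayir is wrong: it uses affirmative instead of negative for polarity.

B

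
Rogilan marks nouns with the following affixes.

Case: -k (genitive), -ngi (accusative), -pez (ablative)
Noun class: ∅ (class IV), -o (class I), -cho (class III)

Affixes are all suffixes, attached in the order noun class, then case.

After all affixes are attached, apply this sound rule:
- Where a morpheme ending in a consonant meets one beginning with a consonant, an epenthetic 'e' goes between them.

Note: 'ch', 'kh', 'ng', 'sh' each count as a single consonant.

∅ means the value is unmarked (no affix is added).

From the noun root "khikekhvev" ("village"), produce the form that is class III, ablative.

khikekhvevechopez

Attach noun class class III -cho → khikekhvevcho.
Attach case ablative -pez → khikekhvevchopez.
Apply epenthesis: khikekhvevchopez → khikekhvevechopez.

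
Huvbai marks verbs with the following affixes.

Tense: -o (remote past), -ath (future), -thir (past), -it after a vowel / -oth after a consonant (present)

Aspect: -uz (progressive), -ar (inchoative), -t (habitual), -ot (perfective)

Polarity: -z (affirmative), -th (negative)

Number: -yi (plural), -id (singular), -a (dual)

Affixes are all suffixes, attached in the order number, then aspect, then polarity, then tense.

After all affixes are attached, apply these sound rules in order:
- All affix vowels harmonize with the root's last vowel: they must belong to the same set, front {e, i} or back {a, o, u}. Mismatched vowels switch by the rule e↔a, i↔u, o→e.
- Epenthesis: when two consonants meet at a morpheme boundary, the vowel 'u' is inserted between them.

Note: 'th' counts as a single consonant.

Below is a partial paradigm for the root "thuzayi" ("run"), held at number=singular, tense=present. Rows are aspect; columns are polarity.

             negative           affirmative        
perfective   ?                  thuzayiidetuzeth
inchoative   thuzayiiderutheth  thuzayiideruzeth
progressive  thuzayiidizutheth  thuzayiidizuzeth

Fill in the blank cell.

Attach number singular -id → thuzayiid.
Attach aspect perfective -ot → thuzayiidot.
Attach polarity negative -th → thuzayiidotth.
Attach tense present -oth (after consonant 'th') → thuzayiidotthoth.
Apply vowel harmony: thuzayiidotthoth → thuzayiidettheth.
Apply epenthesis: thuzayiidettheth → thuzayiidetutheth.

thuzayiidetutheth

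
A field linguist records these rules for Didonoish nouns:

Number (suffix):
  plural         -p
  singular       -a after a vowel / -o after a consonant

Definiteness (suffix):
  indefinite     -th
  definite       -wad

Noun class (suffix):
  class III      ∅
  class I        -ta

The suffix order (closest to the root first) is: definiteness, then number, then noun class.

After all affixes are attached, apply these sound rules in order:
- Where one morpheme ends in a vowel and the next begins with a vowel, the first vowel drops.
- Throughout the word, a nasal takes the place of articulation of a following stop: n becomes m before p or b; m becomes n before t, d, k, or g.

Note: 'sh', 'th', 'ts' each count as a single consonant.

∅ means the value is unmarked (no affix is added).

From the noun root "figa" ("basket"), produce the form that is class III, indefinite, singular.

figatho

Attach definiteness indefinite -th → figath.
Attach number singular -o (after consonant 'th') → figatho.
noun class = class III: zero marking, form stays figatho.
Vowel deletion: no change.
Nasal assimilation: no change.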